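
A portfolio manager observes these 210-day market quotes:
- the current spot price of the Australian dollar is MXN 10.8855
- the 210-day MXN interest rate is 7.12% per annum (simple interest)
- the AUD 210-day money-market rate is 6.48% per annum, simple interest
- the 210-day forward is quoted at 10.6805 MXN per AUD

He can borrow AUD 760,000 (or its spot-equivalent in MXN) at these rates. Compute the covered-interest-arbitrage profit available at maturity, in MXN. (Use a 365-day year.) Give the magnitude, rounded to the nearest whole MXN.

MXN 192,071

T = 210/365 years.
Keep in AUD, deliver into the forward: 760,000·1.037282192·10.6805 = MXN 8,419,806.26.
Swap to MXN now, deposit: 760,000·10.8855·1.040964384 = MXN 8,611,877.53.
The quoted forward undervalues AUD, so borrow AUD, convert to MXN at spot, deposit the MXN at 7.12%, and buy AUD forward at 10.6805 to cover the loan.
Arbitrage profit = |8,419,806.26 − 8,611,877.53| = MXN 192,071.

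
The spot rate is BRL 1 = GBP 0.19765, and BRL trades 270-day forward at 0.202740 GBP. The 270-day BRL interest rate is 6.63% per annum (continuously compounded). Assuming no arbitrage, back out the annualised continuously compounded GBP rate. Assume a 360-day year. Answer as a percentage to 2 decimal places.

T = 270/360 years.
By CIP, F/S equals the GBP-to-BRL growth ratio: 0.20274/0.19765 = 1.0257526.
The BRL side grows by e^(0.0663×270/360) = 1.050982.
So the GBP growth factor = 1.0780475.
r = ln(1.0780475)/(270/360) = 0.100202 → 10.02%.

10.02%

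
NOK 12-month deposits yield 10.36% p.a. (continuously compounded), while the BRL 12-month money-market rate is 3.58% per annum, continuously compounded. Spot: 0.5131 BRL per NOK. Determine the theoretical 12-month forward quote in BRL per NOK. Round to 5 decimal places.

0.47946

T = 1 year.
Growth of 1 BRL over T: e^(0.0358×1) = 1.0364485.
NOK accumulates by e^(0.1036×1) = 1.1091567.
CIP: F = S · (grow BRL)/(grow NOK) = 0.5131 × 1.0364485/1.1091567 = 0.4794649 BRL per NOK.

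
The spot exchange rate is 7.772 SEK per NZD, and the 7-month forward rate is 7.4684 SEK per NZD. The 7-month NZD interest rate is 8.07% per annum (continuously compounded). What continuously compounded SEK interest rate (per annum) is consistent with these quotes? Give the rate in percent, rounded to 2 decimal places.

T = 7/12 years.
By CIP, F/S equals the SEK-to-NZD growth ratio: 7.4684/7.772 = 0.9609367.
The NZD side grows by e^(0.0807×7/12) = 1.0482006.
Hence g_SEK = 1.0072544.
Take logs: ln 1.0072544 / (7/12) = 0.012391, so 1.24%.

1.24%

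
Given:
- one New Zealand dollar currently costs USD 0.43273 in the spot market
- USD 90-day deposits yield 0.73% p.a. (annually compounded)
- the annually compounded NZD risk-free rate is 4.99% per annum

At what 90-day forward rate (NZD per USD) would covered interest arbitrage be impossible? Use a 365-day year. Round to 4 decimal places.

2.3346

T = 90/365 years.
USD accumulates by (1 + 0.0073)^(90/365) = 1.0017951.
NZD accumulates by (1 + 0.0499)^(90/365) = 1.0120793.
CIP: F = S · (grow USD)/(grow NZD) = 0.43273 × 1.0017951/1.0120793 = 0.4283328 USD per NZD.
Invert for NZD per USD: 1 / 0.4283328 = 2.3346.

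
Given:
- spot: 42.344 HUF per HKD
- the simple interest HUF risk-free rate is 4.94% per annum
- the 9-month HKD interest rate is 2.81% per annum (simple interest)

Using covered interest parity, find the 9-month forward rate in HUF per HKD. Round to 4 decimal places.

43.0065

T = 9/12 years.
HUF growth factor: 1 + 0.0494×9/12 = 1.037050.
Growth of 1 HKD over T: 1 + 0.0281×9/12 = 1.021075.
Forward (HUF per HKD) = 42.344 × 1.037050 / 1.021075 = 43.006484.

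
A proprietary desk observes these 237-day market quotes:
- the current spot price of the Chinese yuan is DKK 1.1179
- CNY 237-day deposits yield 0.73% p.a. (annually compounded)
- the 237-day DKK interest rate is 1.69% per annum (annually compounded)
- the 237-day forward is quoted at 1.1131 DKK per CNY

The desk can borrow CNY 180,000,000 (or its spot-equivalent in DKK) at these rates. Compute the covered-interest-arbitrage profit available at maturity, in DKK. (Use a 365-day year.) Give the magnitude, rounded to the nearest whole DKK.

DKK 2,117,115

T = 237/365 years.
Keep in CNY, deliver into the forward: 180,000,000·1.00473395266·1.1131 = DKK 201,306,485.29.
Swap to DKK now, deposit: 180,000,000·1.1179·1.01094115223 = DKK 203,423,600.53.
The quoted forward undervalues CNY, so borrow CNY, convert to DKK at spot, deposit the DKK at 1.69%, and buy CNY forward at 1.1131 to cover the loan.
Profit = 203,423,600.53 − 201,306,485.29 = DKK 2,117,115.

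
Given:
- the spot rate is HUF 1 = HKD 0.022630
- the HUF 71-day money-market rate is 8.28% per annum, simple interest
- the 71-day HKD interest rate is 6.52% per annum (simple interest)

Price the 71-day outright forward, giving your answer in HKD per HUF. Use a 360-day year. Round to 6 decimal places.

T = 71/360 years.
Growth of 1 HKD over T: 1 + 0.0652×71/360 = 1.0128589.
HUF growth factor: 1 + 0.0828×71/360 = 1.016330.
CIP: F = S · (grow HKD)/(grow HUF) = 0.02263 × 1.0128589/1.016330 = 0.02255271 HKD per HUF.

0.022553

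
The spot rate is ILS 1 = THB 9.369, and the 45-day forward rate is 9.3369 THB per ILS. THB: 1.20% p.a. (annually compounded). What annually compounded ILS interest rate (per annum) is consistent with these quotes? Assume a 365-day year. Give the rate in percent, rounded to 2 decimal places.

T = 45/365 years.
F/S = 9.3369/9.369 = 0.9965738 = (growth of THB) / (growth of ILS).
The THB side grows by (1 + 0.0120)^(45/365) = 1.0014717.
So the ILS growth factor = 1.0049147.
Annualise: 1.0049147^(365/45) − 1 = 0.040567 = 4.06%.

4.06%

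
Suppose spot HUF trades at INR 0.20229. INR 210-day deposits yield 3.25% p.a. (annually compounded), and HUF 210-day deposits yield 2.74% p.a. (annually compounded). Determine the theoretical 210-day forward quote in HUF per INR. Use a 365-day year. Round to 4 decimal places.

4.9293

T = 210/365 years.
INR growth factor: (1 + 0.0325)^(210/365) = 1.0185715.
HUF growth factor: (1 + 0.0274)^(210/365) = 1.0156738.
CIP: F = S · (grow INR)/(grow HUF) = 0.20229 × 1.0185715/1.0156738 = 0.2028671 INR per HUF.
Invert for HUF per INR: 1 / 0.2028671 = 4.9293.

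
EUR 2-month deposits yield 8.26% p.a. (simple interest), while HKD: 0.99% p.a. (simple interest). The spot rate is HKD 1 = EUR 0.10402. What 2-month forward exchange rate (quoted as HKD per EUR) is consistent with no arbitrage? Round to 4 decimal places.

T = 2/12 years.
EUR growth factor: 1 + 0.0826×2/12 = 1.0137667.
HKD growth factor: 1 + 0.0099×2/12 = 1.001650.
So F = 0.10402 × 1.0137667 / 1.001650 = 0.1052783 (EUR/HKD).
Quoted the other way: 1/0.1052783 = 9.4986 HKD per EUR.

9.4986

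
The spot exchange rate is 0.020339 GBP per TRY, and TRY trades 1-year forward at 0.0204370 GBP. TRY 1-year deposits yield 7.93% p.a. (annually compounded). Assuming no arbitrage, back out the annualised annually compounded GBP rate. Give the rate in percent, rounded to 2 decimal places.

8.45%

T = 1 year.
CIP gives F = S · g_GBP/g_TRY, so g_GBP/g_TRY = 0.020437/0.020339 = 1.0048183.
The TRY side grows by (1 + 0.0793)^1 = 1.079300.
So the GBP growth factor = 1.0845004.
Annualise: 1.0845004^(1/1) − 1 = 0.084500 = 8.45%.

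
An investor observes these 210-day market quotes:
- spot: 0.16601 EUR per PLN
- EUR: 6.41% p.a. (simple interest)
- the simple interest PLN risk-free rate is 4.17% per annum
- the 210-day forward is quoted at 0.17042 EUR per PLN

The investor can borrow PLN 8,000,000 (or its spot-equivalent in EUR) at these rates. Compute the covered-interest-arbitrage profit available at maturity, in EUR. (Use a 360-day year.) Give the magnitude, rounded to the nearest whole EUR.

EUR 18,785

T = 210/360 years.
Keep in PLN, deliver into the forward: 8,000,000·1.024325·0.17042 = EUR 1,396,523.73.
Swap to EUR now, deposit: 8,000,000·0.16601·1.037391667 = EUR 1,377,739.13.
The quoted forward overvalues PLN, so borrow EUR, buy PLN at spot, deposit the PLN at 4.17%, and sell the proceeds forward at 0.17042.
Arbitrage profit = |1,396,523.73 − 1,377,739.13| = EUR 18,785.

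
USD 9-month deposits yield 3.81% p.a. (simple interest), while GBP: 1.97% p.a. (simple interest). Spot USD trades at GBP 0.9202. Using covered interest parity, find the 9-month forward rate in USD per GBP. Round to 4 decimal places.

1.1015

T = 9/12 years.
GBP growth factor: 1 + 0.0197×9/12 = 1.014775.
Growth of 1 USD over T: 1 + 0.0381×9/12 = 1.028575.
So F = 0.9202 × 1.014775 / 1.028575 = 0.9078540 (GBP/USD).
Quoted the other way: 1/0.9078540 = 1.1015 USD per GBP.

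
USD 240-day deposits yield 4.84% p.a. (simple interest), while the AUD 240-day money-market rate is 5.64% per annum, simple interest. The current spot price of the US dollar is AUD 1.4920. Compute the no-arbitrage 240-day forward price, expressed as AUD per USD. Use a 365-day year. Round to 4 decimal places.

T = 240/365 years.
AUD accumulates by 1 + 0.0564×240/365 = 1.0370849.
Growth of 1 USD over T: 1 + 0.0484×240/365 = 1.0318247.
Forward (AUD per USD) = 1.492 × 1.0370849 / 1.0318247 = 1.499606.

1.4996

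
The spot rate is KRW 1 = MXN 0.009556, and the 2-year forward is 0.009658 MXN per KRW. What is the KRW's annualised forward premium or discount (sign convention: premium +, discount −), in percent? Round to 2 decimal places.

T = 2 years.
(F − S)/S = (0.009658 − 0.009556)/0.009556 = 0.0106739.
Annualise by dividing by T: 0.0106739 / 2 = 0.005337 → 0.53%.

+0.53%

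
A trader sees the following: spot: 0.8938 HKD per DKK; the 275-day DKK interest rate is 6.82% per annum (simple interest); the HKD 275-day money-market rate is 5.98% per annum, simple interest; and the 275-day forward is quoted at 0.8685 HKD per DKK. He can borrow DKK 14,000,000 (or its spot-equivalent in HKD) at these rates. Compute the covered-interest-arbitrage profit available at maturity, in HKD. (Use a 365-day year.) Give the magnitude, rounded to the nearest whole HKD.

T = 275/365 years.
Invest the DKK and cover forward: 14,000,000 × 1.0513835616 × 0.8685 = HKD 12,783,772.73.
Convert at spot and invest in HKD: 14,000,000 × 0.8938 × 1.0450547945 = HKD 13,076,979.65.
The quoted forward undervalues DKK, so borrow DKK, convert to HKD at spot, deposit the HKD at 5.98%, and buy DKK forward at 0.8685 to cover the loan.
Profit = 13,076,979.65 − 12,783,772.73 = HKD 293,207.

HKD 293,207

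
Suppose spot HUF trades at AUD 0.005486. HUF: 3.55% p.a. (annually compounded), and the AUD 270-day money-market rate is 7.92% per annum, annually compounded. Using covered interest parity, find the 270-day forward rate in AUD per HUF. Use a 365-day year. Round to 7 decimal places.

0.0056563

T = 270/365 years.
Growth of 1 AUD over T: (1 + 0.0792)^(270/365) = 1.0580017.
HUF growth factor: (1 + 0.0355)^(270/365) = 1.0261407.
Forward (AUD per HUF) = 0.005486 × 1.0580017 / 1.0261407 = 0.005656337.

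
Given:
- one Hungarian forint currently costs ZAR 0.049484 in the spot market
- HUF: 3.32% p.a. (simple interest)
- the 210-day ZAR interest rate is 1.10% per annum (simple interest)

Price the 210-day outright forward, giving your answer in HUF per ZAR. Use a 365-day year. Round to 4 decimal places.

T = 210/365 years.
ZAR growth factor: 1 + 0.0110×210/365 = 1.00632877.
HUF accumulates by 1 + 0.0332×210/365 = 1.01910137.
Forward (ZAR per HUF) = 0.049484 × 1.00632877 / 1.01910137 = 0.048863807.
Invert for HUF per ZAR: 1 / 0.048863807 = 20.4650.

20.4650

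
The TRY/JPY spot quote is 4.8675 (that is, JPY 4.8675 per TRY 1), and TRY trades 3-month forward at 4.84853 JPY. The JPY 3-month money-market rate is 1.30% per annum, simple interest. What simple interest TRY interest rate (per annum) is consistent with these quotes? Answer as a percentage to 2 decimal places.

2.87%

T = 3/12 years.
By CIP, F/S equals the JPY-to-TRY growth ratio: 4.84853/4.8675 = 0.9961027.
JPY growth factor: 1 + 0.0130×3/12 = 1.003250.
So the TRY growth factor = 1.0071753.
(1.0071753 − 1)/T = 0.028701, i.e. 2.87%.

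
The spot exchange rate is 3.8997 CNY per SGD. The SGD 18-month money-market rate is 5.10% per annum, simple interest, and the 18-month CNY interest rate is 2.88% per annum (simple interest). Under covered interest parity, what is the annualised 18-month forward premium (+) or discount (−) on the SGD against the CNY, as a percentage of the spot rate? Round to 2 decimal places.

T = 18/12 years.
No-arbitrage forward: 3.8997 × 1.043200 / 1.076500 = 3.7790683 CNY/SGD.
(F − S)/S ÷ T = (3.7790683 − 3.8997)/3.8997/(18/12) = -0.020622 → -2.06%.

-2.06%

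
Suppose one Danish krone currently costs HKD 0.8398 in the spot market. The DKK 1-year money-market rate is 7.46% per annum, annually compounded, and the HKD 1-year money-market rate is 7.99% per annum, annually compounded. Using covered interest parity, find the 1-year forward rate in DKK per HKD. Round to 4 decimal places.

1.1849

T = 1 year.
HKD growth factor: (1 + 0.0799)^1 = 1.079900.
DKK growth factor: (1 + 0.0746)^1 = 1.074600.
Forward (HKD per DKK) = 0.8398 × 1.079900 / 1.074600 = 0.8439420.
Invert for DKK per HKD: 1 / 0.8439420 = 1.1849.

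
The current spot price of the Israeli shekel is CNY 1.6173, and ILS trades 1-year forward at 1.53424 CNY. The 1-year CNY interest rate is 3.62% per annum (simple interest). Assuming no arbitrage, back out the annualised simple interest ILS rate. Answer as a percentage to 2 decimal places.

9.23%

T = 1 year.
CIP gives F = S · g_CNY/g_ILS, so g_CNY/g_ILS = 1.53424/1.6173 = 0.9486428.
The CNY side grows by 1 + 0.0362×1 = 1.036200.
Hence g_ILS = 1.0922973.
(1.0922973 − 1)/T = 0.092297, i.e. 9.23%.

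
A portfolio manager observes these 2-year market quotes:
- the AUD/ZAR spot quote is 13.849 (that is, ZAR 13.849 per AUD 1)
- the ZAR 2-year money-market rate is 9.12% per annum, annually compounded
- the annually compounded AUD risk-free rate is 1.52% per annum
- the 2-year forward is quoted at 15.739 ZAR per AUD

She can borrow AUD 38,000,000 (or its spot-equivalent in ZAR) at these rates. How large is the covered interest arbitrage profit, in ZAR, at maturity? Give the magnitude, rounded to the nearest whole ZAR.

ZAR 10,227,468

T = 2 years.
Invest the AUD and cover forward: 38,000,000 × 1.03063104 × 15.739 = ZAR 616,401,873.67.
Convert at spot and invest in ZAR: 38,000,000 × 13.849 × 1.19071744 = ZAR 626,629,341.41.
The quoted forward undervalues AUD, so borrow AUD, convert to ZAR at spot, deposit the ZAR at 9.12%, and buy AUD forward at 15.739 to cover the loan.
Profit = 626,629,341.41 − 616,401,873.67 = ZAR 10,227,468.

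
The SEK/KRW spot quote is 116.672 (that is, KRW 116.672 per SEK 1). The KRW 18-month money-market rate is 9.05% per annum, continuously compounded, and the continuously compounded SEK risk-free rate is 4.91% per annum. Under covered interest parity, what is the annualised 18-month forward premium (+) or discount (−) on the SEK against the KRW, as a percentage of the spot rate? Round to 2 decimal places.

+4.27%

T = 18/12 years.
No-arbitrage forward: 116.672 × 1.1453955 / 1.076430 = 124.147027 KRW/SEK.
(F − S)/S ÷ T = (124.147027 − 116.672)/116.672/(18/12) = 0.042712 → 4.27%.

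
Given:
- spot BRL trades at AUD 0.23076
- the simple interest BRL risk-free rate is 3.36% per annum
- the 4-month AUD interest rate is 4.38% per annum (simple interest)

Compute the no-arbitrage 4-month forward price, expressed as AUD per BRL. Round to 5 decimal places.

T = 4/12 years.
Growth of 1 AUD over T: 1 + 0.0438×4/12 = 1.014600.
BRL accumulates by 1 + 0.0336×4/12 = 1.011200.
Forward (AUD per BRL) = 0.23076 × 1.014600 / 1.011200 = 0.2315359.

0.23154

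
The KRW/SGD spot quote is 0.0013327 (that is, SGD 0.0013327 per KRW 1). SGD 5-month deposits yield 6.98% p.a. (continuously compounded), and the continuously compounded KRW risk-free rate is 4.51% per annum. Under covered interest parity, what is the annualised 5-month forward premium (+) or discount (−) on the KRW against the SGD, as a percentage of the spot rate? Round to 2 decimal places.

T = 5/12 years.
F = S · g_SGD/g_KRW = 0.0013327 × 1.0295104/1.0189693 = 0.0013464866.
Annualised premium = (F − S)/S × (1/T) = (0.0013464866 − 0.0013327)/0.0013327 ÷ (5/12) = 2.48%.

+2.48%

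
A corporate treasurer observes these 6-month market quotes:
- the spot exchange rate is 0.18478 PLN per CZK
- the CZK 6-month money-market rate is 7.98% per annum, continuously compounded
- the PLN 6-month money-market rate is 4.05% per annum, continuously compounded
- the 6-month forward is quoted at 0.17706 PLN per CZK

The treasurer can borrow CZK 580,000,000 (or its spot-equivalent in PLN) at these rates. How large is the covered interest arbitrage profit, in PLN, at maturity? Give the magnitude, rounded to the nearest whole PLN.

PLN 2,489,598

T = 6/12 years.
Route A — deposit CZK, sell forward: 580,000,000 × 1.04070669832 × 0.17706 = PLN 106,875,166.24.
Route B — convert at spot, deposit PLN: 580,000,000 × 0.18478 × 1.02045642225 = PLN 109,364,763.87.
The quoted forward undervalues CZK, so borrow CZK, convert to PLN at spot, deposit the PLN at 4.05%, and buy CZK forward at 0.17706 to cover the loan.
Arbitrage profit = |106,875,166.24 − 109,364,763.87| = PLN 2,489,598.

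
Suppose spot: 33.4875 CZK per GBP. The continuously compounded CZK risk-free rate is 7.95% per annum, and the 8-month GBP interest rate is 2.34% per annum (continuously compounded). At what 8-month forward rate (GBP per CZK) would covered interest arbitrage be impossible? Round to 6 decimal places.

0.028766

T = 8/12 years.
CZK growth factor: e^(0.0795×8/12) = 1.0544296.
Growth of 1 GBP over T: e^(0.0234×8/12) = 1.0157223.
Forward (CZK per GBP) = 33.4875 × 1.0544296 / 1.0157223 = 34.76365.
Quoted the other way: 1/34.76365 = 0.028766 GBP per CZK.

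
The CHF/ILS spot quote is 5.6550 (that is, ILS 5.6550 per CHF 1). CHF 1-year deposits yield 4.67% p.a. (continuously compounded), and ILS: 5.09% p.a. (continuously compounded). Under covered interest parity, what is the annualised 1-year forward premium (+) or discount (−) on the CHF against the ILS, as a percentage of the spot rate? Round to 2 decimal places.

T = 1 year.
CIP forward (ILS per CHF) = 5.655 × 1.0522177/1.0478076 = 5.6788012.
(F − S)/S ÷ T = (5.6788012 − 5.655)/5.655/1 = 0.004209 → 0.42%.

+0.42%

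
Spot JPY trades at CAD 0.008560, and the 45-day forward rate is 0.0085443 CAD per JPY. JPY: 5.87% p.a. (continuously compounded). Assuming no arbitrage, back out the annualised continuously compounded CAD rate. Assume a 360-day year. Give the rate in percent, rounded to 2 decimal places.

4.40%

T = 45/360 years.
F/S = 0.0085443/0.00856 = 0.9981659 = (growth of CAD) / (growth of JPY).
The JPY side grows by e^(0.0587×45/360) = 1.0073645.
Hence g_CAD = 1.0055169.
r = ln(1.0055169)/(45/360) = 0.044014 → 4.40%.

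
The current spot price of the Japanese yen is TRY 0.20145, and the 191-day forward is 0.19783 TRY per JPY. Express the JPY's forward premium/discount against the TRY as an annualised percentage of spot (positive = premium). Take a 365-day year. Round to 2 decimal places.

-3.43%

T = 191/365 years.
Period premium: (0.19783 − 0.20145)/0.20145 = -0.0179697.
Annualise by dividing by T: -0.0179697 / (191/365) = -0.034340 → -3.43%.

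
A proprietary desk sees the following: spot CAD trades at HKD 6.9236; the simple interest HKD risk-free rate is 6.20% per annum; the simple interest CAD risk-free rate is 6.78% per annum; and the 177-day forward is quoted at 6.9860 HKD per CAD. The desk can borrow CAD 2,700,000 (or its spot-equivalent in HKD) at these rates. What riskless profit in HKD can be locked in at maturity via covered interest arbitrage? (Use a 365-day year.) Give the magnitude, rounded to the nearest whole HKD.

T = 177/365 years.
Invest the CAD and cover forward: 2,700,000 × 1.0328783562 × 6.9860 = HKD 19,482,358.13.
Convert at spot and invest in HKD: 2,700,000 × 6.9236 × 1.0300657534 = HKD 19,255,760.78.
The quoted forward overvalues CAD, so borrow HKD, buy CAD at spot, deposit the CAD at 6.78%, and sell the proceeds forward at 6.9860.
Arbitrage profit = |19,482,358.13 − 19,255,760.78| = HKD 226,597.

HKD 226,597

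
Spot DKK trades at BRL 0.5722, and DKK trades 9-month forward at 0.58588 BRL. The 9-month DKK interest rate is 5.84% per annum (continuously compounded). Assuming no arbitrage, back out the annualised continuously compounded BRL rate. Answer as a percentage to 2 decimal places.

T = 9/12 years.
F/S = 0.58588/0.5722 = 1.0239077 = (growth of BRL) / (growth of DKK).
The DKK side grows by e^(0.0584×9/12) = 1.0447734.
That pins the BRL growth at 1.0697515.
Take logs: ln 1.0697515 / (9/12) = 0.089902, so 8.99%.

8.99%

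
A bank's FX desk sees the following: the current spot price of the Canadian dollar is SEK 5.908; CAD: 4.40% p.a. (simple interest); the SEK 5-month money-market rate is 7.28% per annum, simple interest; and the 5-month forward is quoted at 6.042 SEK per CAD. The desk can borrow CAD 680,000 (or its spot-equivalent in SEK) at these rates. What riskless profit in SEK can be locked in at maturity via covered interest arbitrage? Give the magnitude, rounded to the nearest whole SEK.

T = 5/12 years.
Keep in CAD, deliver into the forward: 680,000·1.018333333·6.042 = SEK 4,183,883.60.
Swap to SEK now, deposit: 680,000·5.908·1.030333333 = SEK 4,139,302.35.
The quoted forward overvalues CAD, so borrow SEK, buy CAD at spot, deposit the CAD at 4.40%, and sell the proceeds forward at 6.042.
Profit = 4,183,883.60 − 4,139,302.35 = SEK 44,581.

SEK 44,581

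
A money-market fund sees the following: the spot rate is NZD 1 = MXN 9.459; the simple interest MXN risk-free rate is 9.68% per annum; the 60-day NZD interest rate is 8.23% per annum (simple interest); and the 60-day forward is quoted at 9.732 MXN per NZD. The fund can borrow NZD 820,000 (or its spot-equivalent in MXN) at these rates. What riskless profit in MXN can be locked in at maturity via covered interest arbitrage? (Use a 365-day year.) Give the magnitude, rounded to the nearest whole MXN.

MXN 208,401

T = 60/365 years.
Invest the NZD and cover forward: 820,000 × 1.013528767 × 9.732 = MXN 8,088,202.81.
Convert at spot and invest in MXN: 820,000 × 9.459 × 1.015912329 = MXN 7,879,802.07.
The quoted forward overvalues NZD, so borrow MXN, buy NZD at spot, deposit the NZD at 8.23%, and sell the proceeds forward at 9.732.
Profit = 8,088,202.81 − 7,879,802.07 = MXN 208,401.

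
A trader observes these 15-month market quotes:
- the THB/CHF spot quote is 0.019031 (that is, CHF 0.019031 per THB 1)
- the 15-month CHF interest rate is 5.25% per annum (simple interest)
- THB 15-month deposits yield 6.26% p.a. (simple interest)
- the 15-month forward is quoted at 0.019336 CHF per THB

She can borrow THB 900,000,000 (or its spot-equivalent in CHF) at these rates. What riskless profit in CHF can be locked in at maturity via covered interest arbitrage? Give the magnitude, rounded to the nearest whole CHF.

CHF 512,219

T = 15/12 years.
Invest the THB and cover forward: 900,000,000 × 1.078250 × 0.019336 = CHF 18,764,137.80.
Convert at spot and invest in CHF: 900,000,000 × 0.019031 × 1.065625 = CHF 18,251,918.44.
The quoted forward overvalues THB, so borrow CHF, buy THB at spot, deposit the THB at 6.26%, and sell the proceeds forward at 0.019336.
Profit = 18,764,137.80 − 18,251,918.44 = CHF 512,219.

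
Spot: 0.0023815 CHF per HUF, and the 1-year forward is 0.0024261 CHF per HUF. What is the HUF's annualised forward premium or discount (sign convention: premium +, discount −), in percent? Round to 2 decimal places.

+1.87%

T = 1 year.
Period premium: (0.0024261 − 0.0023815)/0.0023815 = 0.0187277.
Annualise by dividing by T: 0.0187277 / 1 = 0.018728 → 1.87%.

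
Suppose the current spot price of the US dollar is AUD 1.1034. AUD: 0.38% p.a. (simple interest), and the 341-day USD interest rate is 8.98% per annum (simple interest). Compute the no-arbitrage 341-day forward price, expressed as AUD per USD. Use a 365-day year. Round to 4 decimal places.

1.0216

T = 341/365 years.
Growth of 1 AUD over T: 1 + 0.0038×341/365 = 1.0035501.
USD accumulates by 1 + 0.0898×341/365 = 1.0838953.
CIP: F = S · (grow AUD)/(grow USD) = 1.1034 × 1.0035501/1.0838953 = 1.021609 AUD per USD.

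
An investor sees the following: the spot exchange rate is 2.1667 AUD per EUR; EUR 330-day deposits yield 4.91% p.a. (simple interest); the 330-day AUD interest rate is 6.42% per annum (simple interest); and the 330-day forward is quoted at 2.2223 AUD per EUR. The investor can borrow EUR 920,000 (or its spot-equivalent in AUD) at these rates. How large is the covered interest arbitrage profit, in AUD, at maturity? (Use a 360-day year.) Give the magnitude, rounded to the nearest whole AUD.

T = 330/360 years.
Invest the EUR and cover forward: 920,000 × 1.045008333 × 2.2223 = AUD 2,136,536.26.
Convert at spot and invest in AUD: 920,000 × 2.1667 × 1.058850 = AUD 2,110,673.47.
The quoted forward overvalues EUR, so borrow AUD, buy EUR at spot, deposit the EUR at 4.91%, and sell the proceeds forward at 2.2223.
Profit = 2,136,536.26 − 2,110,673.47 = AUD 25,863.

AUD 25,863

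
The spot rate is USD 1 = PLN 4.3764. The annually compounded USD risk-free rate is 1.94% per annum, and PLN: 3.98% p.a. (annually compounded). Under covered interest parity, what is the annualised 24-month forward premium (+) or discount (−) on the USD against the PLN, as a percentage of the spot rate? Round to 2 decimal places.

+2.02%

T = 2 years.
No-arbitrage forward: 4.3764 × 1.081184 / 1.0391764 = 4.5533113 PLN/USD.
Annualised premium = (F − S)/S × (1/T) = (4.5533113 − 4.3764)/4.3764 ÷ 2 = 2.02%.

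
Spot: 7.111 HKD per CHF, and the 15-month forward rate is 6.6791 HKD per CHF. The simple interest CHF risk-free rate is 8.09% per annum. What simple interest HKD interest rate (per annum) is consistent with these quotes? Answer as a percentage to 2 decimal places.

2.74%

T = 15/12 years.
By CIP, F/S equals the HKD-to-CHF growth ratio: 6.6791/7.111 = 0.9392631.
CHF growth factor: 1 + 0.0809×15/12 = 1.101125.
Hence g_HKD = 1.0342461.
r = (1.0342461 − 1)/(15/12) = 0.027397 → 2.74%.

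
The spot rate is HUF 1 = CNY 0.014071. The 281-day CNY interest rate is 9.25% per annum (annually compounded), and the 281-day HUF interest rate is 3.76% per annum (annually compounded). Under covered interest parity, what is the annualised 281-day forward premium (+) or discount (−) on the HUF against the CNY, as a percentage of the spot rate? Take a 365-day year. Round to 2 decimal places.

T = 281/365 years.
F = S · g_CNY/g_HUF = 0.014071 × 1.0704817/1.0288235 = 0.014640750.
(F − S)/S ÷ T = (0.014640750 − 0.014071)/0.014071/(281/365) = 0.052595 → 5.26%.

+5.26%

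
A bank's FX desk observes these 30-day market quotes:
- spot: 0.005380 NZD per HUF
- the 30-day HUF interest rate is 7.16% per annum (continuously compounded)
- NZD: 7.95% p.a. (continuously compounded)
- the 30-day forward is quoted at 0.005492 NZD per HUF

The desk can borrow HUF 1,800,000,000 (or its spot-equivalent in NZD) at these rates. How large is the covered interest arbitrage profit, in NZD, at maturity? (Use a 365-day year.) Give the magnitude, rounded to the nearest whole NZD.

T = 30/365 years.
Route A — deposit HUF, sell forward: 1,800,000,000 × 1.005902282 × 0.005492 = NZD 9,943,947.60.
Route B — convert at spot, deposit NZD: 1,800,000,000 × 0.005380 × 1.006555641 = NZD 9,747,484.83.
The quoted forward overvalues HUF, so borrow NZD, buy HUF at spot, deposit the HUF at 7.16%, and sell the proceeds forward at 0.005492.
The gap between the two covered legs is NZD 196,463.

NZD 196,463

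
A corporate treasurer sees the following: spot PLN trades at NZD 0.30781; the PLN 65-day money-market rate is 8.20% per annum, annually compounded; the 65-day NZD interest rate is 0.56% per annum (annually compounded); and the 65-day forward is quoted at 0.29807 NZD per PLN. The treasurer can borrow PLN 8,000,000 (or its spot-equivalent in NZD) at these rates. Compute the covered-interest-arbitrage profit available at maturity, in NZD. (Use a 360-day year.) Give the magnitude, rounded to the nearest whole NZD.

T = 65/360 years.
Invest the PLN and cover forward: 8,000,000 × 1.014331522 × 0.29807 = NZD 2,418,734.37.
Convert at spot and invest in NZD: 8,000,000 × 0.30781 × 1.001008799 = NZD 2,464,964.15.
The quoted forward undervalues PLN, so borrow PLN, convert to NZD at spot, deposit the NZD at 0.56%, and buy PLN forward at 0.29807 to cover the loan.
The gap between the two covered legs is NZD 46,230.

NZD 46,230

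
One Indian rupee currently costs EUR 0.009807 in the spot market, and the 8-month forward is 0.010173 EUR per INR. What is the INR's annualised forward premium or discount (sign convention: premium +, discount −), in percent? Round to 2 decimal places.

T = 8/12 years.
Period premium: (0.010173 − 0.009807)/0.009807 = 0.0373203.
Annualise by dividing by T: 0.0373203 / (8/12) = 0.055980 → 5.60%.

+5.60%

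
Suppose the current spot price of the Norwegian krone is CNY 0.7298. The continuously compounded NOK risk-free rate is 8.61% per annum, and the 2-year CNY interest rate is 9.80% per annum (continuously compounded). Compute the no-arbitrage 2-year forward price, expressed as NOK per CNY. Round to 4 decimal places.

T = 2 years.
CNY growth factor: e^(0.0980×2) = 1.2165269.
NOK growth factor: e^(0.0861×2) = 1.1879154.
So F = 0.7298 × 1.2165269 / 1.1879154 = 0.7473776 (CNY/NOK).
Invert for NOK per CNY: 1 / 0.7473776 = 1.3380.

1.3380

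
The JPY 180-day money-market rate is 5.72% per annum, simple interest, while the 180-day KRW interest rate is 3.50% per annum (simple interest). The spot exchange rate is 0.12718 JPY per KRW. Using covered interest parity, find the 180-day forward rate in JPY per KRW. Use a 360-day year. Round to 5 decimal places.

T = 180/360 years.
Growth of 1 JPY over T: 1 + 0.0572×180/360 = 1.028600.
KRW accumulates by 1 + 0.0350×180/360 = 1.017500.
Forward (JPY per KRW) = 0.12718 × 1.028600 / 1.017500 = 0.1285674.

0.12857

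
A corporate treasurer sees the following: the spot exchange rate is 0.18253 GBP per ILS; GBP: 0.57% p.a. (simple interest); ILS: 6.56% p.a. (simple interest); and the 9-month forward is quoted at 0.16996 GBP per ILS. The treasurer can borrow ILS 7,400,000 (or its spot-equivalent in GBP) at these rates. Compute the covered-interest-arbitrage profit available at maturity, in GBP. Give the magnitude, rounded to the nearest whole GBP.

T = 9/12 years.
Invest the ILS and cover forward: 7,400,000 × 1.049200 × 0.16996 = GBP 1,319,583.04.
Convert at spot and invest in GBP: 7,400,000 × 0.18253 × 1.004275 = GBP 1,356,496.34.
The quoted forward undervalues ILS, so borrow ILS, convert to GBP at spot, deposit the GBP at 0.57%, and buy ILS forward at 0.16996 to cover the loan.
The gap between the two covered legs is GBP 36,913.

GBP 36,913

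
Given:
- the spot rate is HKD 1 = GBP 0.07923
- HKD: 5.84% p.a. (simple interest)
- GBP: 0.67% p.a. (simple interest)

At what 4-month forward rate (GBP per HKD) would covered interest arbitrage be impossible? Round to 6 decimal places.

0.077891

T = 4/12 years.
GBP accumulates by 1 + 0.0067×4/12 = 1.0022333.
HKD growth factor: 1 + 0.0584×4/12 = 1.0194667.
Forward (GBP per HKD) = 0.07923 × 1.0022333 / 1.0194667 = 0.07789067.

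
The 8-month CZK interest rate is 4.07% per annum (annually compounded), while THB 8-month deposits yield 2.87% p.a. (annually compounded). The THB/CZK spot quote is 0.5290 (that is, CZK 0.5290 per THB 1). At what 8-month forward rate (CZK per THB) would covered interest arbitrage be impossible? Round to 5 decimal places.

T = 8/12 years.
CZK accumulates by (1 + 0.0407)^(8/12) = 1.0269525.
Growth of 1 THB over T: (1 + 0.0287)^(8/12) = 1.019043.
Forward (CZK per THB) = 0.529 × 1.0269525 / 1.019043 = 0.5331059.

0.53311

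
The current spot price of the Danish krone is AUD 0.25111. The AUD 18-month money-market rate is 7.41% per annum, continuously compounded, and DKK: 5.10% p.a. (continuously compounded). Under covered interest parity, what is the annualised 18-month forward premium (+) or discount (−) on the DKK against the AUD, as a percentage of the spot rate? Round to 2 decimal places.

+2.35%

T = 18/12 years.
No-arbitrage forward: 0.25111 × 1.1175625 / 1.0795022 = 0.25996345 AUD/DKK.
Annualised premium = (F − S)/S × (1/T) = (0.25996345 − 0.25111)/0.25111 ÷ (18/12) = 2.35%.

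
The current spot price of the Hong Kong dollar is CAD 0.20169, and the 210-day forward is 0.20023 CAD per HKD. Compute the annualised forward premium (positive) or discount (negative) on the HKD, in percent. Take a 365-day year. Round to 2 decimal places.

T = 210/365 years.
Period premium: (0.20023 − 0.20169)/0.20169 = -0.0072388.
Annualise by dividing by T: -0.0072388 / (210/365) = -0.012582 → -1.26%.

-1.26%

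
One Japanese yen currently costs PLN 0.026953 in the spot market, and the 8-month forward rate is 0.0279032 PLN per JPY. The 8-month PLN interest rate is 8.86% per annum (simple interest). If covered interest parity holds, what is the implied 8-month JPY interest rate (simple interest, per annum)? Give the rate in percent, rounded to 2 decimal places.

3.45%

T = 8/12 years.
F/S = 0.0279032/0.026953 = 1.0352540 = (growth of PLN) / (growth of JPY).
The PLN side grows by 1 + 0.0886×8/12 = 1.0590667.
Hence g_JPY = 1.0230018.
(1.0230018 − 1)/T = 0.034503, i.e. 3.45%.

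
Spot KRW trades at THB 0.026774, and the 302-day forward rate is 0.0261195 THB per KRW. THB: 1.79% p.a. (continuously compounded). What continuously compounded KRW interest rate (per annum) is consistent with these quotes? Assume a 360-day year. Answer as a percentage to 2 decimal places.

T = 302/360 years.
By CIP, F/S equals the THB-to-KRW growth ratio: 0.0261195/0.026774 = 0.9755546.
THB growth factor: e^(0.0179×302/360) = 1.0151294.
Hence g_KRW = 1.0405665.
Take logs: ln 1.0405665 / (302/360) = 0.047402, so 4.74%.

4.74%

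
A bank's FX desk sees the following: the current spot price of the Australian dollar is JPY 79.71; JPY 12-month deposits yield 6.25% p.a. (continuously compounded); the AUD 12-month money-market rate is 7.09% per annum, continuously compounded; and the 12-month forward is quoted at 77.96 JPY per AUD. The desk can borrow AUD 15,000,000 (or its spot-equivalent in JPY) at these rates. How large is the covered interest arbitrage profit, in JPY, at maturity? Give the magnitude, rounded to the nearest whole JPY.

JPY 17,442,453

T = 1 year.
Keep in AUD, deliver into the forward: 15,000,000·1.073473873113·77.96 = JPY 1,255,320,347.22.
Swap to JPY now, deposit: 15,000,000·79.71·1.064494458918 = JPY 1,272,762,799.81.
The quoted forward undervalues AUD, so borrow AUD, convert to JPY at spot, deposit the JPY at 6.25%, and buy AUD forward at 77.96 to cover the loan.
Arbitrage profit = |1,255,320,347.22 − 1,272,762,799.81| = JPY 17,442,453.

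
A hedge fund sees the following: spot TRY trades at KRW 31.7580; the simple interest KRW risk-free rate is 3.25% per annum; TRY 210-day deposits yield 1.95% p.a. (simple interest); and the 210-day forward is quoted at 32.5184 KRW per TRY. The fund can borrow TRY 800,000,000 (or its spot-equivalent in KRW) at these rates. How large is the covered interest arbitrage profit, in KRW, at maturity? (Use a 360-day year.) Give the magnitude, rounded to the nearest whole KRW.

T = 210/360 years.
Keep in TRY, deliver into the forward: 800,000,000·1.011375·32.5184 = KRW 26,310,637,440.00.
Swap to KRW now, deposit: 800,000,000·31.7580·1.018958333333 = KRW 25,888,062,999.99.
The quoted forward overvalues TRY, so borrow KRW, buy TRY at spot, deposit the TRY at 1.95%, and sell the proceeds forward at 32.5184.
The gap between the two covered legs is KRW 422,574,440.

KRW 422,574,440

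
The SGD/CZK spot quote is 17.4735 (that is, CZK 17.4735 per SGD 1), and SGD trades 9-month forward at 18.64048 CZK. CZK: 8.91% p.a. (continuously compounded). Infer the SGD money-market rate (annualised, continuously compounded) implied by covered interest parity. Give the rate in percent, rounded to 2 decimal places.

T = 9/12 years.
CIP gives F = S · g_CZK/g_SGD, so g_CZK/g_SGD = 18.64048/17.4735 = 1.0667857.
CZK growth factor: e^(0.0891×9/12) = 1.0691084.
That pins the SGD growth at 1.0021773.
Take logs: ln 1.0021773 / (9/12) = 0.002900, so 0.29%.

0.29%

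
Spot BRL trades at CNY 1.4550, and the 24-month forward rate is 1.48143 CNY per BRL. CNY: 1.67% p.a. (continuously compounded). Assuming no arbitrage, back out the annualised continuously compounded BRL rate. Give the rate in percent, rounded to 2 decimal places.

0.77%

T = 2 years.
By CIP, F/S equals the CNY-to-BRL growth ratio: 1.48143/1.455 = 1.0181649.
The CNY side grows by e^(0.0167×2) = 1.033964.
So the BRL growth factor = 1.0155172.
Take logs: ln 1.0155172 / 2 = 0.007699, so 0.77%.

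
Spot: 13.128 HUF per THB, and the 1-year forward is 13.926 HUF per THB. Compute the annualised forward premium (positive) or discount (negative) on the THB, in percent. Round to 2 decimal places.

T = 1 year.
(F − S)/S = (13.926 − 13.128)/13.128 = 0.0607861.
Per annum: 0.0607861 / 1 = 0.060786 = 6.08%.

+6.08%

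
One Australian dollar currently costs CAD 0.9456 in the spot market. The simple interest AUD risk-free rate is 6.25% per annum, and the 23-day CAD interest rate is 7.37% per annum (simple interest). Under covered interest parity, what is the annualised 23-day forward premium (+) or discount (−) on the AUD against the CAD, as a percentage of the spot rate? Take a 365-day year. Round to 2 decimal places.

+1.12%

T = 23/365 years.
CIP forward (CAD per AUD) = 0.9456 × 1.0046441/1.0039384 = 0.9462647.
Annualised premium = (F − S)/S × (1/T) = (0.9462647 − 0.9456)/0.9456 ÷ (23/365) = 1.12%.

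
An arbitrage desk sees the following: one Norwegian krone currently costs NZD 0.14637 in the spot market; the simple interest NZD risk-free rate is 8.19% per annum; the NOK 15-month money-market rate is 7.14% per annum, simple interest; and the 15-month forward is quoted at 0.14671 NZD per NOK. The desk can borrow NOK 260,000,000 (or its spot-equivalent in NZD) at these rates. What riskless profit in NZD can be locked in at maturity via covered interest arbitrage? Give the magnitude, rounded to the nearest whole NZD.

T = 15/12 years.
Invest the NOK and cover forward: 260,000,000 × 1.089250 × 0.14671 = NZD 41,549,005.55.
Convert at spot and invest in NZD: 260,000,000 × 0.14637 × 1.102375 = NZD 41,952,203.48.
The quoted forward undervalues NOK, so borrow NOK, convert to NZD at spot, deposit the NZD at 8.19%, and buy NOK forward at 0.14671 to cover the loan.
Profit = 41,952,203.48 − 41,549,005.55 = NZD 403,198.

NZD 403,198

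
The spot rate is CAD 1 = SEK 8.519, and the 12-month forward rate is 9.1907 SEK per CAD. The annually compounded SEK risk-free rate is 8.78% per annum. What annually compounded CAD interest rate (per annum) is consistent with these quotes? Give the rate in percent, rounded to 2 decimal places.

0.83%

T = 1 year.
CIP gives F = S · g_SEK/g_CAD, so g_SEK/g_CAD = 9.1907/8.519 = 1.0788473.
SEK growth factor: (1 + 0.0878)^1 = 1.087800.
That pins the CAD growth at 1.0082984.
Annualise: 1.0082984^(1/1) − 1 = 0.008298 = 0.83%.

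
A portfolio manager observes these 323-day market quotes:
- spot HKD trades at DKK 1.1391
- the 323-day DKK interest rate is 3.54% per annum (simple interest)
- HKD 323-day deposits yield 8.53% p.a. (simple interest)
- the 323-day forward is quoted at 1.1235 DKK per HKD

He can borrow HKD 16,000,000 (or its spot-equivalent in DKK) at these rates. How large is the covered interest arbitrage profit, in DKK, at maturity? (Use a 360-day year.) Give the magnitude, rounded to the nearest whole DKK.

T = 323/360 years.
Keep in HKD, deliver into the forward: 16,000,000·1.0765330556·1.1235 = DKK 19,351,758.21.
Swap to DKK now, deposit: 16,000,000·1.1391·1.0317616667 = DKK 18,804,475.43.
The quoted forward overvalues HKD, so borrow DKK, buy HKD at spot, deposit the HKD at 8.53%, and sell the proceeds forward at 1.1235.
Profit = 19,351,758.21 − 18,804,475.43 = DKK 547,283.

DKK 547,283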